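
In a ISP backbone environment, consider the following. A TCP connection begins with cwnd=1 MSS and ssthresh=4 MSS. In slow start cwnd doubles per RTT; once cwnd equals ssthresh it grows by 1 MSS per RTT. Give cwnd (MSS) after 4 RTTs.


RTT 0: cwnd = 1 MSS (initial)
RTT 1: cwnd = 2 MSS (slow start, doubled)
RTT 2: cwnd = 4 MSS (slow start, doubled)
RTT 3: cwnd = 5 MSS (congestion avoidance, +1)
RTT 4: cwnd = 6 MSS (congestion avoidance, +1)

6


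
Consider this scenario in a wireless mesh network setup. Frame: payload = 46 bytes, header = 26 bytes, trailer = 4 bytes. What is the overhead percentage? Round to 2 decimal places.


Given: payload = 46 B, header = 26 B, trailer = 4 B
Overhead bytes = header + trailer = 26 + 4 = 30
Total frame = payload + overhead = 46 + 30 = 76
Overhead % = 30 / 76 * 100 = 39.4737% -> 39.47% (2 dp)

39.47


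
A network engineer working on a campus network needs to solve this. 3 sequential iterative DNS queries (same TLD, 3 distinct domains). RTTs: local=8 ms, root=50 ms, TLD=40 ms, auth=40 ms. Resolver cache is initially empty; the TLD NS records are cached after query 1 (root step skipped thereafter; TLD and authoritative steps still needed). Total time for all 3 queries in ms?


Lookup 1 (cold cache): local + root + TLD + auth = 8 + 50 + 40 + 40 = 138 ms
Lookups 2..3 (TLD NS cached -> skip root; new domain -> still ask TLD and auth): local + TLD + auth = 8 + 40 + 40 = 88 ms each
Remaining 2 lookups: 2 * 88 = 176 ms
Total = 138 + 176 = 314 ms

314


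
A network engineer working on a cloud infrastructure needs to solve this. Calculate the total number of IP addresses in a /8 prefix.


Given: CIDR prefix /8
Host bits = 32 - 8 = 24
Total addresses = 2^24 = 16777216

16777216


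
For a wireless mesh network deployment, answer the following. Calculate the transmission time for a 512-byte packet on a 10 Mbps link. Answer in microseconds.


Given: packet = 512 bytes, bandwidth = 10 Mbps
Packet in bits = 512 * 8 = 4096 bits
Bandwidth = 10 * 10^6 = 10000000 bps
Time = 4096 / 10000000 seconds
Time in us = 4096 * 10^6 / 10000000 = 409.6

409.6


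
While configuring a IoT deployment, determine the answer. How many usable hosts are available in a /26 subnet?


Given: subnet mask /26
Host bits = 32 - 26 = 6
Total addresses = 2^6 = 64
Usable hosts = 64 - 2 (network + broadcast) = 62

62


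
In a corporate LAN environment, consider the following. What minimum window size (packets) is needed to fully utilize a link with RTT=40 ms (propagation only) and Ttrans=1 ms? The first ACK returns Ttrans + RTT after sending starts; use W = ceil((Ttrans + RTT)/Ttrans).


Given: Ttrans = 1 ms, RTT = 40 ms (= 2 * Tprop, Tprop = 20 ms)
Time until first ACK returns = Ttrans + RTT = 1 + 40 = 41 ms
Need W * Ttrans >= Ttrans + RTT  ->  W >= (Ttrans + RTT) / Ttrans
(Ttrans + RTT) / Ttrans = 41 / 1 = 41
W_min = ceil(41) = 41

41


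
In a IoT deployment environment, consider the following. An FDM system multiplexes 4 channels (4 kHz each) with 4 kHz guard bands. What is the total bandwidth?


Given: 4 channels, 4 kHz each, guard = 4 kHz
Channel bandwidth = 4 * 4 = 16 kHz
Guard bands = 3 gaps * 4 kHz = 12 kHz
Total = 16 + 12 = 28 kHz

28


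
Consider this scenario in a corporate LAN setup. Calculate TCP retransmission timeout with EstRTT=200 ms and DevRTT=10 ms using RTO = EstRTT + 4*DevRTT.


Given: EstRTT = 200 ms, DevRTT = 10 ms
Timeout = EstRTT + 4 * DevRTT
4 * DevRTT = 4 * 10 = 40
Timeout = 200 + 40 = 240 ms

240


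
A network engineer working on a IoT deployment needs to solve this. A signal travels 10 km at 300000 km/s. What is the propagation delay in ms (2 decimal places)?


Given: distance = 10 km, speed = 300000 km/s
Delay = distance / speed = 10 / 300000 seconds
Delay in ms = 10 * 1000 / 300000
Delay = 0.0333 ms
Rounded to 2 dp = 0.03 ms

0.03


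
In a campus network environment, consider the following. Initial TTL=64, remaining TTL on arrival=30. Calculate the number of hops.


Given: initial TTL = 64, received TTL = 30
Hops = initial TTL - received TTL
Hops = 64 - 30 = 34

34


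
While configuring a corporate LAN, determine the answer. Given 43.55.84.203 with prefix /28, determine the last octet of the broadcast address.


Given: IP = 43.55.84.203, prefix = /28
Host bits = 32 - 28 = 4
Network last octet = 203 AND mask = 192
Host part size = 2^4 - 1 = 15
Broadcast last octet = 192 OR 15 = 207

207


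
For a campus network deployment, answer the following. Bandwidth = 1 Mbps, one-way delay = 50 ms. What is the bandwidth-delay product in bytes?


Given: bandwidth = 1 Mbps, delay = 50 ms
BDP in bits = 1 * 10^6 * 50 / 1000
BDP in bits = 50000
BDP in bytes = 50000 / 8 = 6250

6250


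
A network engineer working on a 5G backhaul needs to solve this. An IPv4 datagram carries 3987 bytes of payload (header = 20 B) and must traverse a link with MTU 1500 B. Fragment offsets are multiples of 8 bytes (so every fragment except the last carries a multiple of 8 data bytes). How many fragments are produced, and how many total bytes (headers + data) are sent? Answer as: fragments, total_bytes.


Max data per non-final fragment = floor((MTU - header)/8)*8 = floor((1500 - 20)/8)*8 = floor(1480/8)*8 = 1480 B
Final fragment needs no 8-byte alignment: it can carry up to MTU - header = 1480 B
Non-final fragments needed = ceil((payload - 1480) / 1480) = ceil(2507/1480) = ceil(1.6939) = 2
Number of fragments = 2 + 1 = 3
Fragment sizes (data): 2 * 1480 B + 1027 B (last, 1027 <= 1480 OK)
Total bytes sent = payload + n_frags * header = 3987 + 3*20 = 3987 + 60 = 4047 B

3, 4047


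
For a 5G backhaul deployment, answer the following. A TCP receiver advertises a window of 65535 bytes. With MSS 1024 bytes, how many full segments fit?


Given: RWND = 65535 bytes, MSS = 1024 bytes
Full segments = floor(RWND / MSS)
Full segments = floor(65535 / 1024)
Full segments = floor(63.999) = 63

63


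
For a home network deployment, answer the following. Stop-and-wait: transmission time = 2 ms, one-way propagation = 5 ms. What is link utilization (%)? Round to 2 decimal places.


Given: Ttrans = 2 ms, Tprop = 5 ms
RTT = 2 * Tprop = 2 * 5 = 10 ms
U = Ttrans / (Ttrans + RTT)
U = 2 / (2 + 10)
U = 2 / 12 = 0.166667
U% = 16.67%

16.67


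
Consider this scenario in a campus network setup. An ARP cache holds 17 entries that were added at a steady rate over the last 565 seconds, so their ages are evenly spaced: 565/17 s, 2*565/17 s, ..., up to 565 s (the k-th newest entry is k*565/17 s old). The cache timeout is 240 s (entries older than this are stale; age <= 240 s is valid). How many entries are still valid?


Ages are k * 565/17 s for k = 1..17 (spacing = 33.2353 s).
Entry k is valid iff k * 565/17 <= 240 iff k <= 17 * 240 / 565 = 7.2212
n_valid = floor(7.2212) = 7
(n_stale = 17 - 7 = 10)

7


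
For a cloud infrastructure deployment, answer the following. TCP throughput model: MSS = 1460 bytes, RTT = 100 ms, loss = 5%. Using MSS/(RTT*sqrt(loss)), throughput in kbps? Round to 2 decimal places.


Given: MSS = 1460 bytes, RTT = 100 ms, loss = 5%
RTT in seconds = 100 / 1000 = 0.1
Loss rate = 5% = 0.05
sqrt(loss) = sqrt(0.05) = 0.223606797750
Throughput (bytes/s) = 1460 / (0.1 * 0.223606797750) = 65293.1849
Throughput (kbps) = 65293.1849 * 8 / 1000 = 522.345480 -> 522.35 kbps (2 dp)

522.35


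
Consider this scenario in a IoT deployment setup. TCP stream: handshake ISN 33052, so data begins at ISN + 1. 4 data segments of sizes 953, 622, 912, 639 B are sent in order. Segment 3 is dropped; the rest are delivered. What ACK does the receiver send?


SYN uses sequence number 33052; first data byte = ISN + 1 = 33053.
Segment 1: SEQ = 33053, len = 953 B, covers [33053, 34005]
Segment 2: SEQ = 34006, len = 622 B, covers [34006, 34627]
Segment 3: SEQ = 34628, len = 912 B, covers [34628, 35539] [LOST]
Segment 4: SEQ = 35540, len = 639 B, covers [35540, 36178]
In-order data received: bytes [33053, 34627] (segments 1..2).
Segment 3 missing -> gap begins at byte 34628; later segments buffered out of order.
Cumulative ACK = next expected in-order byte = 33053 + 953 + 622 = 34628

34628


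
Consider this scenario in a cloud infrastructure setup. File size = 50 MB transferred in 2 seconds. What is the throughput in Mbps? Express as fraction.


Given: file = 50 MB, time = 2 s
File in Mb = 50 * 8 = 400 Mb
Throughput = 400 / 2 Mbps
Throughput = 200 Mbps

200


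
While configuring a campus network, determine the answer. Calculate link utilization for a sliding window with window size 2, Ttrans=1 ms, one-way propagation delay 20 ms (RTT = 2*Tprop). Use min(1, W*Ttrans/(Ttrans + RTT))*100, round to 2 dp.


Given: W = 2, Ttrans = 1 ms, RTT = 40 ms (= 2 * Tprop, Tprop = 20 ms)
Cycle time = Ttrans + RTT = 1 + 40 = 41 ms (first packet sent until its ACK returns)
W * Ttrans = 2 * 1 = 2 ms of sending per cycle
W * Ttrans / (Ttrans + RTT) = 2 / 41 = 0.048780
U = min(1, 0.048780) = 0.048780
U% = 4.88%

4.88


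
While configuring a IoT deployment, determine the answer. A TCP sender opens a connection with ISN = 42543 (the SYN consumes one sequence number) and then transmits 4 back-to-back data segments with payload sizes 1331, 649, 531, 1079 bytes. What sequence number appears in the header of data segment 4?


The SYN occupies sequence number ISN = 42543, so the first data byte is ISN + 1 = 42544.
SEQ of data segment i = (ISN + 1) + sum of payload sizes of segments 1..i-1.
Segment 1: SEQ = 42544, payload = 1331 bytes
Segment 2: SEQ = 43875, payload = 649 bytes
Segment 3: SEQ = 44524, payload = 531 bytes
Segment 4: SEQ = 45055, payload = 1079 bytes
SEQ of segment 4 = 42544 + 1331 + 649 + 531 = 45055

45055


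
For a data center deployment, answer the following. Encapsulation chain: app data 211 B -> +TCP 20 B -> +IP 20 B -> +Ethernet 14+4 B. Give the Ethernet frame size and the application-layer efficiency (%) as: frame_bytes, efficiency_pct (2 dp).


TCP segment = 211 + 20 = 231 B
IP packet = 231 + 20 = 251 B
Ethernet frame = 251 + 14 + 4 = 269 B
Efficiency = app / frame = 211 / 269 = 0.784387 = 78.4387% -> 78.44% (2 dp)

269, 78.44


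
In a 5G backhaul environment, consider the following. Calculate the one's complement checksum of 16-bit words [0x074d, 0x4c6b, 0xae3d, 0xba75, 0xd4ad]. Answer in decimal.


Given words: [0x074d, 0x4c6b, 0xae3d, 0xba75, 0xd4ad]
Step 1: Sum all words
Raw sum = 1869 + 19563 + 44605 + 47733 + 54445 = 168215
Step 2: Fold carry: (37143 + 2) = 37145
One's complement = ~37145 & 0xFFFF = 28390

28390


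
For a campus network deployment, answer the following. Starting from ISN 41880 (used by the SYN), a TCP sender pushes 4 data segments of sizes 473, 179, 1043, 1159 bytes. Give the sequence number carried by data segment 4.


The SYN occupies sequence number ISN = 41880, so the first data byte is ISN + 1 = 41881.
SEQ of data segment i = (ISN + 1) + sum of payload sizes of segments 1..i-1.
Segment 1: SEQ = 41881, payload = 473 bytes
Segment 2: SEQ = 42354, payload = 179 bytes
Segment 3: SEQ = 42533, payload = 1043 bytes
Segment 4: SEQ = 43576, payload = 1159 bytes
SEQ of segment 4 = 41881 + 473 + 179 + 1043 = 43576

43576


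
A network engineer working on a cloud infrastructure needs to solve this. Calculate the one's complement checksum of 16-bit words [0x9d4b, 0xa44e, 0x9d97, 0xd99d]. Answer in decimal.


Given words: [0x9d4b, 0xa44e, 0x9d97, 0xd99d]
Step 1: Sum all words
Raw sum = 40267 + 42062 + 40343 + 55709 = 178381
Step 2: Fold carry: (47309 + 2) = 47311
One's complement = ~47311 & 0xFFFF = 18224

18224


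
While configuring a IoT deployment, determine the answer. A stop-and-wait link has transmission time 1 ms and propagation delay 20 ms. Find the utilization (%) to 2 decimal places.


Given: Ttrans = 1 ms, Tprop = 20 ms
RTT = 2 * Tprop = 2 * 20 = 40 ms
U = Ttrans / (Ttrans + RTT)
U = 1 / (1 + 40)
U = 1 / 41 = 0.02439
U% = 2.44%

2.44


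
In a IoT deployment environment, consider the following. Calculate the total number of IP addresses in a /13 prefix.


Given: CIDR prefix /13
Host bits = 32 - 13 = 19
Total addresses = 2^19 = 524288

524288


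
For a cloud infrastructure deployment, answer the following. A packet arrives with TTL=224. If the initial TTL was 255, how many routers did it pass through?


Given: initial TTL = 255, received TTL = 224
Hops = initial TTL - received TTL
Hops = 255 - 224 = 31

31


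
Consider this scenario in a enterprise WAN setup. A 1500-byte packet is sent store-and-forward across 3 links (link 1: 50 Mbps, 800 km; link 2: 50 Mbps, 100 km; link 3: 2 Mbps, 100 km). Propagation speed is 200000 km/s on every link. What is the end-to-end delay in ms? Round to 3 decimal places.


Packet = 1500 bytes = 12000 bits. Store-and-forward: sum (t_trans + t_prop) per link.
Link 1: t_trans = 12000/(50*10^6) s = 0.2400 ms; t_prop = 800/200000 s = 4.0000 ms; subtotal = 4.2400 ms
Link 2: t_trans = 12000/(50*10^6) s = 0.2400 ms; t_prop = 100/200000 s = 0.5000 ms; subtotal = 0.7400 ms
Link 3: t_trans = 12000/(2*10^6) s = 6.0000 ms; t_prop = 100/200000 s = 0.5000 ms; subtotal = 6.5000 ms
End-to-end = 4.2400 + 0.7400 + 6.5000 = 11.4800 ms -> 11.480 ms (3 dp)

11.480


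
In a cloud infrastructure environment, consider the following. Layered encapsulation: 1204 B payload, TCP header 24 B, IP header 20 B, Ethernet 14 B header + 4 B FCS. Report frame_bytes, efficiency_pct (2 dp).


TCP segment = 1204 + 24 = 1228 B
IP packet = 1228 + 20 = 1248 B
Ethernet frame = 1248 + 14 + 4 = 1266 B
Efficiency = app / frame = 1204 / 1266 = 0.951027 = 95.1027% -> 95.10% (2 dp)

1266, 95.10


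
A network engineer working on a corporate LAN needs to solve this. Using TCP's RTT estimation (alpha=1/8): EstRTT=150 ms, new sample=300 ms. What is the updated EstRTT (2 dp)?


Given: EstRTT = 150 ms, SampleRTT = 300 ms, alpha = 1/8
New EstRTT = (1 - alpha) * EstRTT + alpha * SampleRTT
(7/8) * 150 = 131.25
(1/8) * 300 = 37.5
New EstRTT = 131.25 + 37.5 = 168.75 ms -> 168.75 ms (2 dp)

168.75


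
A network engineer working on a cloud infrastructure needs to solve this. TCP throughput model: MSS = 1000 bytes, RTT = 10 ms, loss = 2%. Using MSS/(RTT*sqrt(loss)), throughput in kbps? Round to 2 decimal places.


Given: MSS = 1000 bytes, RTT = 10 ms, loss = 2%
RTT in seconds = 10 / 1000 = 0.01
Loss rate = 2% = 0.02
sqrt(loss) = sqrt(0.02) = 0.141421356237
Throughput (bytes/s) = 1000 / (0.01 * 0.141421356237) = 707106.7812
Throughput (kbps) = 707106.7812 * 8 / 1000 = 5656.854249 -> 5656.85 kbps (2 dp)

5656.85


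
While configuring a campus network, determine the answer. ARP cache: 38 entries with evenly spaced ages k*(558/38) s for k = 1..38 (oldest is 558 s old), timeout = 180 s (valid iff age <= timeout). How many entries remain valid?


Ages are k * 558/38 s for k = 1..38 (spacing = 14.6842 s).
Entry k is valid iff k * 558/38 <= 180 iff k <= 38 * 180 / 558 = 12.2581
n_valid = floor(12.2581) = 12
(n_stale = 38 - 12 = 26)

12


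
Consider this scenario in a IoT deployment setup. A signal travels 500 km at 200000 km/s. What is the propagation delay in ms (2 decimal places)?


Given: distance = 500 km, speed = 200000 km/s
Delay = distance / speed = 500 / 200000 seconds
Delay in ms = 500 * 1000 / 200000
Delay = 2.5000 ms
Rounded to 2 dp = 2.50 ms

2.50


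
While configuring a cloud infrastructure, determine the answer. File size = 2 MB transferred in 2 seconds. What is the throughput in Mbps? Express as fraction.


Given: file = 2 MB, time = 2 s
File in Mb = 2 * 8 = 16 Mb
Throughput = 16 / 2 Mbps
Throughput = 8 Mbps

8


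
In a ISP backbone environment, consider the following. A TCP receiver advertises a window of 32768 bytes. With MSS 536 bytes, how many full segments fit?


Given: RWND = 32768 bytes, MSS = 536 bytes
Full segments = floor(RWND / MSS)
Full segments = floor(32768 / 536)
Full segments = floor(61.1343) = 61

61


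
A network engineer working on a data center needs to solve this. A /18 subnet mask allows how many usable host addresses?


Given: subnet mask /18
Host bits = 32 - 18 = 14
Total addresses = 2^14 = 16384
Usable hosts = 16384 - 2 (network + broadcast) = 16382

16382


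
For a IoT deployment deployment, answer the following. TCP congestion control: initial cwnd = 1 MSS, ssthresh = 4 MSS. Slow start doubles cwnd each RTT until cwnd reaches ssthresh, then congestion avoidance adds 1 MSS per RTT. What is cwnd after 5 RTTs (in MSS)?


RTT 0: cwnd = 1 MSS (initial)
RTT 1: cwnd = 2 MSS (slow start, doubled)
RTT 2: cwnd = 4 MSS (slow start, doubled)
RTT 3: cwnd = 5 MSS (congestion avoidance, +1)
RTT 4: cwnd = 6 MSS (congestion avoidance, +1)
RTT 5: cwnd = 7 MSS (congestion avoidance, +1)

7


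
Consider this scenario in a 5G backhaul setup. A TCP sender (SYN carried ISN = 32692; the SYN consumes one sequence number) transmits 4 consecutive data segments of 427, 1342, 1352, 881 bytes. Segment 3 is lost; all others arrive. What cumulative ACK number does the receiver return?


SYN uses sequence number 32692; first data byte = ISN + 1 = 32693.
Segment 1: SEQ = 32693, len = 427 B, covers [32693, 33119]
Segment 2: SEQ = 33120, len = 1342 B, covers [33120, 34461]
Segment 3: SEQ = 34462, len = 1352 B, covers [34462, 35813] [LOST]
Segment 4: SEQ = 35814, len = 881 B, covers [35814, 36694]
In-order data received: bytes [32693, 34461] (segments 1..2).
Segment 3 missing -> gap begins at byte 34462; later segments buffered out of order.
Cumulative ACK = next expected in-order byte = 32693 + 427 + 1342 = 34462

34462


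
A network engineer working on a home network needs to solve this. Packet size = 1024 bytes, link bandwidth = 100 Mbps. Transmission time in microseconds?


Given: packet = 1024 bytes, bandwidth = 100 Mbps
Packet in bits = 1024 * 8 = 8192 bits
Bandwidth = 100 * 10^6 = 100000000 bps
Time = 8192 / 100000000 seconds
Time in us = 8192 * 10^6 / 100000000 = 81.92

81.92


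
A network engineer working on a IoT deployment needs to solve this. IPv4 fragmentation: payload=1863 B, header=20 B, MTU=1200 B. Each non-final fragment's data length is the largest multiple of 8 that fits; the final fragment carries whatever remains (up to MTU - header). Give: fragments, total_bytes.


Max data per non-final fragment = floor((MTU - header)/8)*8 = floor((1200 - 20)/8)*8 = floor(1180/8)*8 = 1176 B
Final fragment needs no 8-byte alignment: it can carry up to MTU - header = 1180 B
Non-final fragments needed = ceil((payload - 1180) / 1176) = ceil(683/1176) = ceil(0.5808) = 1
Number of fragments = 1 + 1 = 2
Fragment sizes (data): 1 * 1176 B + 687 B (last, 687 <= 1180 OK)
Total bytes sent = payload + n_frags * header = 1863 + 2*20 = 1863 + 40 = 1903 B

2, 1903


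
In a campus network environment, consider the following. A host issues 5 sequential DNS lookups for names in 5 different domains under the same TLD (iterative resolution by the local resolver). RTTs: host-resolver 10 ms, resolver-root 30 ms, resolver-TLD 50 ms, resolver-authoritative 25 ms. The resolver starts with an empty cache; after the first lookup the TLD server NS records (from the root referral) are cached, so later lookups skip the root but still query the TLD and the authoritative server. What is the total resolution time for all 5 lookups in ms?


Lookup 1 (cold cache): local + root + TLD + auth = 10 + 30 + 50 + 25 = 115 ms
Lookups 2..5 (TLD NS cached -> skip root; new domain -> still ask TLD and auth): local + TLD + auth = 10 + 50 + 25 = 85 ms each
Remaining 4 lookups: 4 * 85 = 340 ms
Total = 115 + 340 = 455 ms

455


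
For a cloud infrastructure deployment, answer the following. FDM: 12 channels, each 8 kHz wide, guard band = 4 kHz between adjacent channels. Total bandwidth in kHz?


Given: 12 channels, 8 kHz each, guard = 4 kHz
Channel bandwidth = 12 * 8 = 96 kHz
Guard bands = 11 gaps * 4 kHz = 44 kHz
Total = 96 + 44 = 140 kHz

140


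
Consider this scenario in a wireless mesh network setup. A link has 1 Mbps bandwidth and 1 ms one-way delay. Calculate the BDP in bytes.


Given: bandwidth = 1 Mbps, delay = 1 ms
BDP in bits = 1 * 10^6 * 1 / 1000
BDP in bits = 1000
BDP in bytes = 1000 / 8 = 125

125


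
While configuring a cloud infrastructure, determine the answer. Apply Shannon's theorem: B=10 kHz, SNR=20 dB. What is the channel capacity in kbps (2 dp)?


Given: B = 10 kHz, SNR = 20 dB
SNR linear = 10^(20/10) = 100
1 + SNR = 101
log2(101) = 6.6582114828
C = 10 * 1000 * 6.6582114828 = 66582.1148 bps
C = 66.582115 kbps -> 66.58 kbps (2 dp)

66.58


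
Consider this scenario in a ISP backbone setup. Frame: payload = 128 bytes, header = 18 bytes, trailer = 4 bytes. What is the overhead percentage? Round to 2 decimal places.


Given: payload = 128 B, header = 18 B, trailer = 4 B
Overhead bytes = header + trailer = 18 + 4 = 22
Total frame = payload + overhead = 128 + 22 = 150
Overhead % = 22 / 150 * 100 = 14.6667% -> 14.67% (2 dp)

14.67


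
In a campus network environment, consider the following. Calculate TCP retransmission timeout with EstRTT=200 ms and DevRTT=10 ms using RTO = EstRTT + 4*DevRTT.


Given: EstRTT = 200 ms, DevRTT = 10 ms
Timeout = EstRTT + 4 * DevRTT
4 * DevRTT = 4 * 10 = 40
Timeout = 200 + 40 = 240 ms

240


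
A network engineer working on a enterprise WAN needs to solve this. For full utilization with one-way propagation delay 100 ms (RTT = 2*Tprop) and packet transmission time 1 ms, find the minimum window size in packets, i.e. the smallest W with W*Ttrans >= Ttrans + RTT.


Given: Ttrans = 1 ms, RTT = 200 ms (= 2 * Tprop, Tprop = 100 ms)
Time until first ACK returns = Ttrans + RTT = 1 + 200 = 201 ms
Need W * Ttrans >= Ttrans + RTT  ->  W >= (Ttrans + RTT) / Ttrans
(Ttrans + RTT) / Ttrans = 201 / 1 = 201
W_min = ceil(201) = 201

201


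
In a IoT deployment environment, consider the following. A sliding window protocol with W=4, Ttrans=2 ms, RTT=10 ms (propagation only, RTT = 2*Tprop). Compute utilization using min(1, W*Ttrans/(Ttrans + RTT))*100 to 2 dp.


Given: W = 4, Ttrans = 2 ms, RTT = 10 ms (= 2 * Tprop, Tprop = 5 ms)
Cycle time = Ttrans + RTT = 2 + 10 = 12 ms (first packet sent until its ACK returns)
W * Ttrans = 4 * 2 = 8 ms of sending per cycle
W * Ttrans / (Ttrans + RTT) = 8 / 12 = 0.666667
U = min(1, 0.666667) = 0.666667
U% = 66.67%

66.67


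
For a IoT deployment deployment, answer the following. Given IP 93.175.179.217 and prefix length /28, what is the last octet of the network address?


Given: IP = 93.175.179.217, prefix = /28
Subnet mask = 255.255.255.240
Last octet of IP: 217
Last octet of mask: 240
Network last octet = 217 AND 240 = 208

208


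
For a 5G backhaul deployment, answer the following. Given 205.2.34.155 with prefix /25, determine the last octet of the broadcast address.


Given: IP = 205.2.34.155, prefix = /25
Host bits = 32 - 25 = 7
Network last octet = 155 AND mask = 128
Host part size = 2^7 - 1 = 127
Broadcast last octet = 128 OR 127 = 255

255


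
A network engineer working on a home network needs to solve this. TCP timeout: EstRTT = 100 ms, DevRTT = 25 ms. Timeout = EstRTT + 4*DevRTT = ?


Given: EstRTT = 100 ms, DevRTT = 25 ms
Timeout = EstRTT + 4 * DevRTT
4 * DevRTT = 4 * 25 = 100
Timeout = 100 + 100 = 200 ms

200


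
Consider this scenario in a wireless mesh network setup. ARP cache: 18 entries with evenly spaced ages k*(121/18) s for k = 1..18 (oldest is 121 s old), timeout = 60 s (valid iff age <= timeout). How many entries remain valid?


Ages are k * 121/18 s for k = 1..18 (spacing = 6.7222 s).
Entry k is valid iff k * 121/18 <= 60 iff k <= 18 * 60 / 121 = 8.9256
n_valid = floor(8.9256) = 8
(n_stale = 18 - 8 = 10)

8


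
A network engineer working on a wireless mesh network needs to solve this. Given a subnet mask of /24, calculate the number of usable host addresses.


Given: subnet mask /24
Host bits = 32 - 24 = 8
Total addresses = 2^8 = 256
Usable hosts = 256 - 2 (network + broadcast) = 254

254


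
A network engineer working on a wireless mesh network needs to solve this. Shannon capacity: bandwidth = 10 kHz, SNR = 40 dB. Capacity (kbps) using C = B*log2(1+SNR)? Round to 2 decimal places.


Given: B = 10 kHz, SNR = 40 dB
SNR linear = 10^(40/10) = 10000
1 + SNR = 10001
log2(10001) = 13.2878566418
C = 10 * 1000 * 13.2878566418 = 132878.5664 bps
C = 132.878566 kbps -> 132.88 kbps (2 dp)

132.88


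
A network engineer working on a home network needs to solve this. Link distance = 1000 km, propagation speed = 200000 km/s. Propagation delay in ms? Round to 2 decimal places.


Given: distance = 1000 km, speed = 200000 km/s
Delay = distance / speed = 1000 / 200000 seconds
Delay in ms = 1000 * 1000 / 200000
Delay = 5.0000 ms
Rounded to 2 dp = 5.00 ms

5.00


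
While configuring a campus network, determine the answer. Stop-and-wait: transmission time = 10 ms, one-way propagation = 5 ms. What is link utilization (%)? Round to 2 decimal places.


Given: Ttrans = 10 ms, Tprop = 5 ms
RTT = 2 * Tprop = 2 * 5 = 10 ms
U = Ttrans / (Ttrans + RTT)
U = 10 / (10 + 10)
U = 10 / 20 = 0.5
U% = 50.00%

50.00


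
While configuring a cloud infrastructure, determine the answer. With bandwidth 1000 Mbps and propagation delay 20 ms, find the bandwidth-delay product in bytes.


Given: bandwidth = 1000 Mbps, delay = 20 ms
BDP in bits = 1000 * 10^6 * 20 / 1000
BDP in bits = 20000000
BDP in bytes = 20000000 / 8 = 2500000

2500000


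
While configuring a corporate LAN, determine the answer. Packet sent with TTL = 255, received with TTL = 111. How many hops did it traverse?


Given: initial TTL = 255, received TTL = 111
Hops = initial TTL - received TTL
Hops = 255 - 111 = 144

144


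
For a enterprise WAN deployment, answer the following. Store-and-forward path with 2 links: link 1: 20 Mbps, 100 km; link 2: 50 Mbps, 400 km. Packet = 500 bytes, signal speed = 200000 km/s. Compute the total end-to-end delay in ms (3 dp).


Packet = 500 bytes = 4000 bits. Store-and-forward: sum (t_trans + t_prop) per link.
Link 1: t_trans = 4000/(20*10^6) s = 0.2000 ms; t_prop = 100/200000 s = 0.5000 ms; subtotal = 0.7000 ms
Link 2: t_trans = 4000/(50*10^6) s = 0.0800 ms; t_prop = 400/200000 s = 2.0000 ms; subtotal = 2.0800 ms
End-to-end = 0.7000 + 2.0800 = 2.7800 ms -> 2.780 ms (3 dp)

2.780


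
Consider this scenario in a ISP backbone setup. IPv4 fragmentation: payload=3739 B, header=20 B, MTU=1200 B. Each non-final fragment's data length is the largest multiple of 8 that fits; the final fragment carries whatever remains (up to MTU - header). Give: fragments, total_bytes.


Max data per non-final fragment = floor((MTU - header)/8)*8 = floor((1200 - 20)/8)*8 = floor(1180/8)*8 = 1176 B
Final fragment needs no 8-byte alignment: it can carry up to MTU - header = 1180 B
Non-final fragments needed = ceil((payload - 1180) / 1176) = ceil(2559/1176) = ceil(2.1760) = 3
Number of fragments = 3 + 1 = 4
Fragment sizes (data): 3 * 1176 B + 211 B (last, 211 <= 1180 OK)
Total bytes sent = payload + n_frags * header = 3739 + 4*20 = 3739 + 80 = 3819 B

4, 3819


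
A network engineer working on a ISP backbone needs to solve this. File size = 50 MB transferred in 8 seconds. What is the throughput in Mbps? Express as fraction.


Given: file = 50 MB, time = 8 s
File in Mb = 50 * 8 = 400 Mb
Throughput = 400 / 8 Mbps
Throughput = 50 Mbps

50


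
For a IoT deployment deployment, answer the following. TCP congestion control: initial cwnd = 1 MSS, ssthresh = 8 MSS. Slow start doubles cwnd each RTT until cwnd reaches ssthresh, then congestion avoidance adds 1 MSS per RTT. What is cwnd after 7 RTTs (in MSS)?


RTT 0: cwnd = 1 MSS (initial)
RTT 1: cwnd = 2 MSS (slow start, doubled)
RTT 2: cwnd = 4 MSS (slow start, doubled)
RTT 3: cwnd = 8 MSS (slow start, doubled)
RTT 4: cwnd = 9 MSS (congestion avoidance, +1)
RTT 5: cwnd = 10 MSS (congestion avoidance, +1)
RTT 6: cwnd = 11 MSS (congestion avoidance, +1)
RTT 7: cwnd = 12 MSS (congestion avoidance, +1)

12


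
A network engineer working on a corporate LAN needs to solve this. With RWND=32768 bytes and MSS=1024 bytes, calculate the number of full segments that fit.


Given: RWND = 32768 bytes, MSS = 1024 bytes
Full segments = floor(RWND / MSS)
Full segments = floor(32768 / 1024)
Full segments = floor(32.0) = 32

32


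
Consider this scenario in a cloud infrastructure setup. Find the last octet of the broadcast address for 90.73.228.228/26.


Given: IP = 90.73.228.228, prefix = /26
Host bits = 32 - 26 = 6
Network last octet = 228 AND mask = 192
Host part size = 2^6 - 1 = 63
Broadcast last octet = 192 OR 63 = 255

255


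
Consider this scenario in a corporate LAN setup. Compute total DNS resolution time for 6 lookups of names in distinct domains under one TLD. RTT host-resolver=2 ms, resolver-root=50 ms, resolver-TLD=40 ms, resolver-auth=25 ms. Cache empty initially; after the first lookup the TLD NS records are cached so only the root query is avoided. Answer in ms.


Lookup 1 (cold cache): local + root + TLD + auth = 2 + 50 + 40 + 25 = 117 ms
Lookups 2..6 (TLD NS cached -> skip root; new domain -> still ask TLD and auth): local + TLD + auth = 2 + 40 + 25 = 67 ms each
Remaining 5 lookups: 5 * 67 = 335 ms
Total = 117 + 335 = 452 ms

452


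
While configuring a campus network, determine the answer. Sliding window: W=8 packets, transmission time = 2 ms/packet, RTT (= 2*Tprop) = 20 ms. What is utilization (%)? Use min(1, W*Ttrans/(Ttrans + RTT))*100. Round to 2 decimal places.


Given: W = 8, Ttrans = 2 ms, RTT = 20 ms (= 2 * Tprop, Tprop = 10 ms)
Cycle time = Ttrans + RTT = 2 + 20 = 22 ms (first packet sent until its ACK returns)
W * Ttrans = 8 * 2 = 16 ms of sending per cycle
W * Ttrans / (Ttrans + RTT) = 16 / 22 = 0.727273
U = min(1, 0.727273) = 0.727273
U% = 72.73%

72.73


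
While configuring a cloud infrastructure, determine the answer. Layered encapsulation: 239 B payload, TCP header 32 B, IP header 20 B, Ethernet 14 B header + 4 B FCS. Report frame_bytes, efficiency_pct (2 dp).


TCP segment = 239 + 32 = 271 B
IP packet = 271 + 20 = 291 B
Ethernet frame = 291 + 14 + 4 = 309 B
Efficiency = app / frame = 239 / 309 = 0.773463 = 77.3463% -> 77.35% (2 dp)

309, 77.35


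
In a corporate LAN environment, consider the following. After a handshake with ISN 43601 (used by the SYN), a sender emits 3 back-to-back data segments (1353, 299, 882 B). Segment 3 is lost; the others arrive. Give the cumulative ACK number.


SYN uses sequence number 43601; first data byte = ISN + 1 = 43602.
Segment 1: SEQ = 43602, len = 1353 B, covers [43602, 44954]
Segment 2: SEQ = 44955, len = 299 B, covers [44955, 45253]
Segment 3: SEQ = 45254, len = 882 B, covers [45254, 46135] [LOST]
In-order data received: bytes [43602, 45253] (segments 1..2).
Segment 3 missing -> gap begins at byte 45254.
Cumulative ACK = next expected in-order byte = 43602 + 1353 + 299 = 45254

45254


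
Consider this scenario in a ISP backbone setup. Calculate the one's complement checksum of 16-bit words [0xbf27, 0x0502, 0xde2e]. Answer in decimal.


Given words: [0xbf27, 0x0502, 0xde2e]
Step 1: Sum all words
Raw sum = 48935 + 1282 + 56878 = 107095
Step 2: Fold carry: (41559 + 1) = 41560
One's complement = ~41560 & 0xFFFF = 23975

23975


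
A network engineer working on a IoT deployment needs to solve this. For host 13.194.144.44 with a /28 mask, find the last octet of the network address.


Given: IP = 13.194.144.44, prefix = /28
Subnet mask = 255.255.255.240
Last octet of IP: 44
Last octet of mask: 240
Network last octet = 44 AND 240 = 32

32


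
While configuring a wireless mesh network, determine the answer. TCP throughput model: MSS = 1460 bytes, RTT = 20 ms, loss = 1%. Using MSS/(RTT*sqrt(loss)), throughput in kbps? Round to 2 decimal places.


Given: MSS = 1460 bytes, RTT = 20 ms, loss = 1%
RTT in seconds = 20 / 1000 = 0.02
Loss rate = 1% = 0.01
sqrt(loss) = sqrt(0.01) = 0.1
Throughput (bytes/s) = 1460 / (0.02 * 0.1) = 730000.0000
Throughput (kbps) = 730000.0000 * 8 / 1000 = 5840.000000 -> 5840.00 kbps (2 dp)

5840.00


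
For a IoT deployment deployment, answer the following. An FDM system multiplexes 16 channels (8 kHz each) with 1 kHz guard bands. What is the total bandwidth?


Given: 16 channels, 8 kHz each, guard = 1 kHz
Channel bandwidth = 16 * 8 = 128 kHz
Guard bands = 15 gaps * 1 kHz = 15 kHz
Total = 128 + 15 = 143 kHz

143


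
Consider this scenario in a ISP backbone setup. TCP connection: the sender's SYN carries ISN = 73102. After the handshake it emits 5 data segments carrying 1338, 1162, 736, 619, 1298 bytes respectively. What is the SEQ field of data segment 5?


The SYN occupies sequence number ISN = 73102, so the first data byte is ISN + 1 = 73103.
SEQ of data segment i = (ISN + 1) + sum of payload sizes of segments 1..i-1.
Segment 1: SEQ = 73103, payload = 1338 bytes
Segment 2: SEQ = 74441, payload = 1162 bytes
Segment 3: SEQ = 75603, payload = 736 bytes
Segment 4: SEQ = 76339, payload = 619 bytes
Segment 5: SEQ = 76958, payload = 1298 bytes
SEQ of segment 5 = 73103 + 1338 + 1162 + 736 + 619 = 76958

76958


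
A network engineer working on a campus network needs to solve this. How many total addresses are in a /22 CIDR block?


Given: CIDR prefix /22
Host bits = 32 - 22 = 10
Total addresses = 2^10 = 1024

1024


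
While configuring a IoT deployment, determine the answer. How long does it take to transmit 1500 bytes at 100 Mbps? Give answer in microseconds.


Given: packet = 1500 bytes, bandwidth = 100 Mbps
Packet in bits = 1500 * 8 = 12000 bits
Bandwidth = 100 * 10^6 = 100000000 bps
Time = 12000 / 100000000 seconds
Time in us = 12000 * 10^6 / 100000000 = 120

120


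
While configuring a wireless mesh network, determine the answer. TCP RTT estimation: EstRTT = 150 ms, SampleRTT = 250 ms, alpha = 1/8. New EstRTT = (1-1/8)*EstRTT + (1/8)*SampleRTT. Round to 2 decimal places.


Given: EstRTT = 150 ms, SampleRTT = 250 ms, alpha = 1/8
New EstRTT = (1 - alpha) * EstRTT + alpha * SampleRTT
(7/8) * 150 = 131.25
(1/8) * 250 = 31.25
New EstRTT = 131.25 + 31.25 = 162.5 ms -> 162.50 ms (2 dp)

162.50


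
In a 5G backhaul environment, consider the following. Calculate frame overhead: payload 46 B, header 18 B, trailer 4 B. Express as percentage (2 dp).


Given: payload = 46 B, header = 18 B, trailer = 4 B
Overhead bytes = header + trailer = 18 + 4 = 22
Total frame = payload + overhead = 46 + 22 = 68
Overhead % = 22 / 68 * 100 = 32.3529% -> 32.35% (2 dp)

32.35


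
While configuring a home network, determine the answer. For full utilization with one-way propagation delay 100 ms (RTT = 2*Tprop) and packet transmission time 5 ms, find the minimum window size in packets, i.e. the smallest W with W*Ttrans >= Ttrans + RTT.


Given: Ttrans = 5 ms, RTT = 200 ms (= 2 * Tprop, Tprop = 100 ms)
Time until first ACK returns = Ttrans + RTT = 5 + 200 = 205 ms
Need W * Ttrans >= Ttrans + RTT  ->  W >= (Ttrans + RTT) / Ttrans
(Ttrans + RTT) / Ttrans = 205 / 5 = 41
W_min = ceil(41) = 41

41


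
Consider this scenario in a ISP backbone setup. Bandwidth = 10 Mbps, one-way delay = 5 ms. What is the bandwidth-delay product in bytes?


Given: bandwidth = 10 Mbps, delay = 5 ms
BDP in bits = 10 * 10^6 * 5 / 1000
BDP in bits = 50000
BDP in bytes = 50000 / 8 = 6250

6250


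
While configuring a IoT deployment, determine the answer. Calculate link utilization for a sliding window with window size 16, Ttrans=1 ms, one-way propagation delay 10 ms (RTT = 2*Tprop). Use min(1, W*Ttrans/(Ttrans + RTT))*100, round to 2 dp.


Given: W = 16, Ttrans = 1 ms, RTT = 20 ms (= 2 * Tprop, Tprop = 10 ms)
Cycle time = Ttrans + RTT = 1 + 20 = 21 ms (first packet sent until its ACK returns)
W * Ttrans = 16 * 1 = 16 ms of sending per cycle
W * Ttrans / (Ttrans + RTT) = 16 / 21 = 0.761905
U = min(1, 0.761905) = 0.761905
U% = 76.19%

76.19


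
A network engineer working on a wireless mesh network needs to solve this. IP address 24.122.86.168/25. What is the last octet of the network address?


Given: IP = 24.122.86.168, prefix = /25
Subnet mask = 255.255.255.128
Last octet of IP: 168
Last octet of mask: 128
Network last octet = 168 AND 128 = 128

128


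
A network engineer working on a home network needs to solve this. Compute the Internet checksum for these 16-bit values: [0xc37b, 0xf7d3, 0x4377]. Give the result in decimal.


Given words: [0xc37b, 0xf7d3, 0x4377]
Step 1: Sum all words
Raw sum = 50043 + 63443 + 17271 = 130757
Step 2: Fold carry: (65221 + 1) = 65222
One's complement = ~65222 & 0xFFFF = 313

313


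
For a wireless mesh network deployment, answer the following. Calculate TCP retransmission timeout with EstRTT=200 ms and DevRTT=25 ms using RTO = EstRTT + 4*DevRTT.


Given: EstRTT = 200 ms, DevRTT = 25 ms
Timeout = EstRTT + 4 * DevRTT
4 * DevRTT = 4 * 25 = 100
Timeout = 200 + 100 = 300 ms

300


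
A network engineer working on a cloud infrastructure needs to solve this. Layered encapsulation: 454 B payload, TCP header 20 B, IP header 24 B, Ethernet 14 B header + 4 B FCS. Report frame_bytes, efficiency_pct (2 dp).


TCP segment = 454 + 20 = 474 B
IP packet = 474 + 24 = 498 B
Ethernet frame = 498 + 14 + 4 = 516 B
Efficiency = app / frame = 454 / 516 = 0.879845 = 87.9845% -> 87.98% (2 dp)

516, 87.98


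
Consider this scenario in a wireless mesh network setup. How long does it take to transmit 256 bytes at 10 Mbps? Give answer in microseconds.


Given: packet = 256 bytes, bandwidth = 10 Mbps
Packet in bits = 256 * 8 = 2048 bits
Bandwidth = 10 * 10^6 = 10000000 bps
Time = 2048 / 10000000 seconds
Time in us = 2048 * 10^6 / 10000000 = 204.8

204.8


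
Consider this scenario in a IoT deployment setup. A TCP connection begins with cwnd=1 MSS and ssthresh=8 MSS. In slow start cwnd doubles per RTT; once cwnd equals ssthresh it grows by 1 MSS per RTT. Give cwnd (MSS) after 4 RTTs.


RTT 0: cwnd = 1 MSS (initial)
RTT 1: cwnd = 2 MSS (slow start, doubled)
RTT 2: cwnd = 4 MSS (slow start, doubled)
RTT 3: cwnd = 8 MSS (slow start, doubled)
RTT 4: cwnd = 9 MSS (congestion avoidance, +1)

9


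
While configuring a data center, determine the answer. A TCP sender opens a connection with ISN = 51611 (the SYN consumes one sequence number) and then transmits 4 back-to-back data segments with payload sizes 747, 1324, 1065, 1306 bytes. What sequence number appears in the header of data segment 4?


The SYN occupies sequence number ISN = 51611, so the first data byte is ISN + 1 = 51612.
SEQ of data segment i = (ISN + 1) + sum of payload sizes of segments 1..i-1.
Segment 1: SEQ = 51612, payload = 747 bytes
Segment 2: SEQ = 52359, payload = 1324 bytes
Segment 3: SEQ = 53683, payload = 1065 bytes
Segment 4: SEQ = 54748, payload = 1306 bytes
SEQ of segment 4 = 51612 + 747 + 1324 + 1065 = 54748

54748


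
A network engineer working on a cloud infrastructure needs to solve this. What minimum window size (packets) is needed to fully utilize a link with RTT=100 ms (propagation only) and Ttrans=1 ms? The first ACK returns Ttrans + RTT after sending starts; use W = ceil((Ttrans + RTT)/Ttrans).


Given: Ttrans = 1 ms, RTT = 100 ms (= 2 * Tprop, Tprop = 50 ms)
Time until first ACK returns = Ttrans + RTT = 1 + 100 = 101 ms
Need W * Ttrans >= Ttrans + RTT  ->  W >= (Ttrans + RTT) / Ttrans
(Ttrans + RTT) / Ttrans = 101 / 1 = 101
W_min = ceil(101) = 101

101


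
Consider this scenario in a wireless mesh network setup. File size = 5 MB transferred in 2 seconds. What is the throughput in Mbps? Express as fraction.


Given: file = 5 MB, time = 2 s
File in Mb = 5 * 8 = 40 Mb
Throughput = 40 / 2 Mbps
Throughput = 20 Mbps

20


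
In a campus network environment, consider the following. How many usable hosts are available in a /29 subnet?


Given: subnet mask /29
Host bits = 32 - 29 = 3
Total addresses = 2^3 = 8
Usable hosts = 8 - 2 (network + broadcast) = 6

6


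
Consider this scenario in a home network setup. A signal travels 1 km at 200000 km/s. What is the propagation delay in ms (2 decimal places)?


Given: distance = 1 km, speed = 200000 km/s
Delay = distance / speed = 1 / 200000 seconds
Delay in ms = 1 * 1000 / 200000
Delay = 0.0050 ms
Rounded to 2 dp = 0.01 ms

0.01
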